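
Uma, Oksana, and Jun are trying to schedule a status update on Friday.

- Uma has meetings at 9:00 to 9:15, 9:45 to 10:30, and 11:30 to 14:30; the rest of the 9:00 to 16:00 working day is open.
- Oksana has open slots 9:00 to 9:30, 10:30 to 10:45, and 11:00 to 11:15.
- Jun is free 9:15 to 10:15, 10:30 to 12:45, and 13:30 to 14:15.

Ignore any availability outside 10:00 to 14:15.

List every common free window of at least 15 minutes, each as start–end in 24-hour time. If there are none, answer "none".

10:30–10:45, 11:00–11:15

Uma free within 09:00–16:00: 09:15–09:45, 10:30–11:30, 14:30–16:00.
Uma ∩ Oksana: 09:15–09:30, 10:30–10:45, 11:00–11:15.
Uma ∩ Oksana ∩ Jun: 09:15–09:30, 10:30–10:45, 11:00–11:15.
Restricted to 10:00–14:15: 10:30–10:45, 11:00–11:15.
Windows ≥ 15 min: 10:30–10:45, 11:00–11:15.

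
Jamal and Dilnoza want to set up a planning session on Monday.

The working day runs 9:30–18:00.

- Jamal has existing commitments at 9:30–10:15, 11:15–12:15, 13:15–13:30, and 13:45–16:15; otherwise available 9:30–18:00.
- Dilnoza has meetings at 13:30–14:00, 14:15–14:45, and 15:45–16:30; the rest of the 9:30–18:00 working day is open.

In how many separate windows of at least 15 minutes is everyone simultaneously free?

Jamal free within 09:30–18:00: 10:15–11:15, 12:15–13:15, 13:30–13:45, 16:15–18:00.
Dilnoza free within 09:30–18:00: 09:30–13:30, 14:00–14:15, 14:45–15:45, 16:30–18:00.
Jamal ∩ Dilnoza: 10:15–11:15, 12:15–13:15, 16:30–18:00.
Windows ≥ 15 min: 10:15–11:15, 12:15–13:15, 16:30–18:00.
That's 3 windows.

3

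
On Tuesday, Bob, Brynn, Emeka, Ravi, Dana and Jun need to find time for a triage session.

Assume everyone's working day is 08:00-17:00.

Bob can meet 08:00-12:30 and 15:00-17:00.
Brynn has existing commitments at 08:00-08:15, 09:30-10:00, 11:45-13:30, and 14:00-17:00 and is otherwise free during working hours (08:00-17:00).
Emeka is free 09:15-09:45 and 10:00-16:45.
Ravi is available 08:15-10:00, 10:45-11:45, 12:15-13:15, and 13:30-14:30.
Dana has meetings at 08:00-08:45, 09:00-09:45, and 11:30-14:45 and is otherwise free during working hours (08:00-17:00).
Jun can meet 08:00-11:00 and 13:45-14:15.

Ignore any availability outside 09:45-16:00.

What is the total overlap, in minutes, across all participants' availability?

15 minutes

Brynn free within 08:00–17:00: 08:15–09:30, 10:00–11:45, 13:30–14:00.
Dana free within 08:00–17:00: 08:45–09:00, 09:45–11:30, 14:45–17:00.
Bob ∩ Brynn: 08:15–09:30, 10:00–11:45.
Bob ∩ Brynn ∩ Emeka: 09:15–09:30, 10:00–11:45.
Bob ∩ Brynn ∩ Emeka ∩ Ravi: 09:15–09:30, 10:45–11:45.
Bob ∩ Brynn ∩ Emeka ∩ Ravi ∩ Dana: 10:45–11:30.
Bob ∩ Brynn ∩ Emeka ∩ Ravi ∩ Dana ∩ Jun: 10:45–11:00.
Restricted to 09:45–16:00: 10:45–11:00.
Total common minutes: 15.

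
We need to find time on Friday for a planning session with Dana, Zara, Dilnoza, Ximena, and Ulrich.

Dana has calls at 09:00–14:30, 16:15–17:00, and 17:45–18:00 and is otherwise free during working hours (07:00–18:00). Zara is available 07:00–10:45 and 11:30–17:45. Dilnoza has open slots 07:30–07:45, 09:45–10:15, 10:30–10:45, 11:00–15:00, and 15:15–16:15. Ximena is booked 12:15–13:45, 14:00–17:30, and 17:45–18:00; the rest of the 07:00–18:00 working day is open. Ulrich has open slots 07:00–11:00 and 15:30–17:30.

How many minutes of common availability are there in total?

Dana free within 07:00–18:00: 07:00–09:00, 14:30–16:15, 17:00–17:45.
Ximena free within 07:00–18:00: 07:00–12:15, 13:45–14:00, 17:30–17:45.
Dana ∩ Zara: 07:00–09:00, 14:30–16:15, 17:00–17:45.
Dana ∩ Zara ∩ Dilnoza: 07:30–07:45, 14:30–15:00, 15:15–16:15.
Dana ∩ Zara ∩ Dilnoza ∩ Ximena: 07:30–07:45.
Dana ∩ Zara ∩ Dilnoza ∩ Ximena ∩ Ulrich: 07:30–07:45.
Total common minutes: 15.

15 minutes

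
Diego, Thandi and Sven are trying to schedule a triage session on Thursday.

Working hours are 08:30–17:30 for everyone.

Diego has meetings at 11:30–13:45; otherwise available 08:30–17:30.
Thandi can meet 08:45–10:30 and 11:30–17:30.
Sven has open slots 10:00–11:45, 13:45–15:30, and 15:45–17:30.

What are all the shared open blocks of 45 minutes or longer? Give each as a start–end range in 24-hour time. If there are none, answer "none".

13:45–15:30, 15:45–17:30

Diego free within 08:30–17:30: 08:30–11:30, 13:45–17:30.
Diego ∩ Thandi: 08:45–10:30, 13:45–17:30.
Diego ∩ Thandi ∩ Sven: 10:00–10:30, 13:45–15:30, 15:45–17:30.
Windows ≥ 45 min: 13:45–15:30, 15:45–17:30.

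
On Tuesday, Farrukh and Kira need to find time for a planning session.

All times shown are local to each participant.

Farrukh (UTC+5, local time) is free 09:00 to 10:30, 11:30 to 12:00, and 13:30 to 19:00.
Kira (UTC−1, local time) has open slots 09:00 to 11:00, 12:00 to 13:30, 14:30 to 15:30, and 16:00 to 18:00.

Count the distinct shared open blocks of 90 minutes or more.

Farrukh → UTC: 04:00–05:30, 06:30–07:00, 08:30–14:00.
Kira → UTC: 10:00–12:00, 13:00–14:30, 15:30–16:30, 17:00–19:00.
Farrukh ∩ Kira: 10:00–12:00, 13:00–14:00.
Windows ≥ 90 min: 10:00–12:00.
That's 1 window.

1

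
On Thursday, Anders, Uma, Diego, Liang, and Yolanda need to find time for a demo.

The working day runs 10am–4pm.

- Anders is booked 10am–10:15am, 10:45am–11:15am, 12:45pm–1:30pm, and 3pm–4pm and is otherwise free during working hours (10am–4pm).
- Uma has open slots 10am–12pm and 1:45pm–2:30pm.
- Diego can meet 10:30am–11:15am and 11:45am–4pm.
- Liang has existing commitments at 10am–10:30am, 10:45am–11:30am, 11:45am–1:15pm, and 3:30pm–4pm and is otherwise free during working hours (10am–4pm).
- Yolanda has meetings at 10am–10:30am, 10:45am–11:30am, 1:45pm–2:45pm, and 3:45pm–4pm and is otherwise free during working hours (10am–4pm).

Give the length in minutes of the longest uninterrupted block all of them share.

Anders free within 10:00–16:00: 10:15–10:45, 11:15–12:45, 13:30–15:00.
Liang free within 10:00–16:00: 10:30–10:45, 11:30–11:45, 13:15–15:30.
Yolanda free within 10:00–16:00: 10:30–10:45, 11:30–13:45, 14:45–15:45.
Anders ∩ Uma: 10:15–10:45, 11:15–12:00, 13:45–14:30.
Anders ∩ Uma ∩ Diego: 10:30–10:45, 11:45–12:00, 13:45–14:30.
Anders ∩ Uma ∩ Diego ∩ Liang: 10:30–10:45, 13:45–14:30.
Anders ∩ Uma ∩ Diego ∩ Liang ∩ Yolanda: 10:30–10:45.
Single common window of 15 minutes.

15 minutes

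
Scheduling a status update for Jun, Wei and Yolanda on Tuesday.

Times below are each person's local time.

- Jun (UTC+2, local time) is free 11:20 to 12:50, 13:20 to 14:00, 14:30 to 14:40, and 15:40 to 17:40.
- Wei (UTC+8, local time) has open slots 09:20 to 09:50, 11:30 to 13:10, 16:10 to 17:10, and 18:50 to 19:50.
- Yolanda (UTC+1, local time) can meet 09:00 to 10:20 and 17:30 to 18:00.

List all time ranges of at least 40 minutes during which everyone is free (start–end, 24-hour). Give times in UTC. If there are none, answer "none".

none

Jun → UTC: 09:20–10:50, 11:20–12:00, 12:30–12:40, 13:40–15:40.
Wei → UTC: 01:20–01:50, 03:30–05:10, 08:10–09:10, 10:50–11:50.
Yolanda → UTC: 08:00–09:20, 16:30–17:00.
Jun ∩ Wei: 11:20–11:50.
Jun ∩ Wei ∩ Yolanda: (none).
Windows ≥ 40 min: (none).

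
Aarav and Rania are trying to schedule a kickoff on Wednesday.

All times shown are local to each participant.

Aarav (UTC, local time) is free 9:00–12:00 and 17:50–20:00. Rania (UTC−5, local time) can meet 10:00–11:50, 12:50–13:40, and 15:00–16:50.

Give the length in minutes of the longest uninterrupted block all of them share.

50 minutes

Aarav → UTC: 09:00–12:00, 17:50–20:00.
Rania → UTC: 15:00–16:50, 17:50–18:40, 20:00–21:50.
Aarav ∩ Rania: 17:50–18:40.
Single common window of 50 minutes.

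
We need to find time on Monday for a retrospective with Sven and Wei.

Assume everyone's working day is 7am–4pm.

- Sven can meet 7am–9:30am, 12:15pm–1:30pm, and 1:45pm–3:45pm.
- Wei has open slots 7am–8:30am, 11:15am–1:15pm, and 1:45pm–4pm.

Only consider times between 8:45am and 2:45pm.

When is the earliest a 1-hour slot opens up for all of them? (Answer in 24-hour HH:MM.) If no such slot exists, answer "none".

12:15

Sven ∩ Wei: 07:00–08:30, 12:15–13:15, 13:45–15:45.
Restricted to 08:45–14:45: 12:15–13:15, 13:45–14:45.
Windows ≥ 60 min: 12:15–13:15, 13:45–14:45.
Earliest such window starts at 12:15.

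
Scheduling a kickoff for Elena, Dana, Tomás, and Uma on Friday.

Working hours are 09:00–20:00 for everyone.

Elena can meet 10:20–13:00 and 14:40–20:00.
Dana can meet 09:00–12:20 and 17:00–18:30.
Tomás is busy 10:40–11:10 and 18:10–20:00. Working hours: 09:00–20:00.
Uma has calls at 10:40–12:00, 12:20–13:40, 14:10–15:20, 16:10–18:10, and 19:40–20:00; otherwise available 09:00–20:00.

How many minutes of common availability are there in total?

40 minutes

Tomás free within 09:00–20:00: 09:00–10:40, 11:10–18:10.
Uma free within 09:00–20:00: 09:00–10:40, 12:00–12:20, 13:40–14:10, 15:20–16:10, 18:10–19:40.
Elena ∩ Dana: 10:20–12:20, 17:00–18:30.
Elena ∩ Dana ∩ Tomás: 10:20–10:40, 11:10–12:20, 17:00–18:10.
Elena ∩ Dana ∩ Tomás ∩ Uma: 10:20–10:40, 12:00–12:20.
Total common minutes: 20 + 20 = 40.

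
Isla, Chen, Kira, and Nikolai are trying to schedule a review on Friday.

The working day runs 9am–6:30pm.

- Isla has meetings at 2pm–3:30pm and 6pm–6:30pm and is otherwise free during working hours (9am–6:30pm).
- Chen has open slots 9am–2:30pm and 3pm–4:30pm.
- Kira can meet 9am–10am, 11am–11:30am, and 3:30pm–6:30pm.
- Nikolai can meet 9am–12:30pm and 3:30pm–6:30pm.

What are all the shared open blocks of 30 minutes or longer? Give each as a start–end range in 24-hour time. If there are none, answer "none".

09:00–10:00, 11:00–11:30, 15:30–16:30

Isla free within 09:00–18:30: 09:00–14:00, 15:30–18:00.
Isla ∩ Chen: 09:00–14:00, 15:30–16:30.
Isla ∩ Chen ∩ Kira: 09:00–10:00, 11:00–11:30, 15:30–16:30.
Isla ∩ Chen ∩ Kira ∩ Nikolai: 09:00–10:00, 11:00–11:30, 15:30–16:30.
Windows ≥ 30 min: 09:00–10:00, 11:00–11:30, 15:30–16:30.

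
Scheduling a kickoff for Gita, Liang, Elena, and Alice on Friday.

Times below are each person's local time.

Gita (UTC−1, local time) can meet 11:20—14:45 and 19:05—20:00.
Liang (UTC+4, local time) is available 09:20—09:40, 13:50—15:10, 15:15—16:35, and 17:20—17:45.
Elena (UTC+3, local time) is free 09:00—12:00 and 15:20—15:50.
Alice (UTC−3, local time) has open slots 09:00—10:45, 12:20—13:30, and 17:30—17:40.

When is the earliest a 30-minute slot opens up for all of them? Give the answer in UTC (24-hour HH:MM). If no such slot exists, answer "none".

Gita → UTC: 12:20–15:45, 20:05–21:00.
Liang → UTC: 05:20–05:40, 09:50–11:10, 11:15–12:35, 13:20–13:45.
Elena → UTC: 06:00–09:00, 12:20–12:50.
Alice → UTC: 12:00–13:45, 15:20–16:30, 20:30–20:40.
Gita ∩ Liang: 12:20–12:35, 13:20–13:45.
Gita ∩ Liang ∩ Elena: 12:20–12:35.
Gita ∩ Liang ∩ Elena ∩ Alice: 12:20–12:35.
Windows ≥ 30 min: (none).

none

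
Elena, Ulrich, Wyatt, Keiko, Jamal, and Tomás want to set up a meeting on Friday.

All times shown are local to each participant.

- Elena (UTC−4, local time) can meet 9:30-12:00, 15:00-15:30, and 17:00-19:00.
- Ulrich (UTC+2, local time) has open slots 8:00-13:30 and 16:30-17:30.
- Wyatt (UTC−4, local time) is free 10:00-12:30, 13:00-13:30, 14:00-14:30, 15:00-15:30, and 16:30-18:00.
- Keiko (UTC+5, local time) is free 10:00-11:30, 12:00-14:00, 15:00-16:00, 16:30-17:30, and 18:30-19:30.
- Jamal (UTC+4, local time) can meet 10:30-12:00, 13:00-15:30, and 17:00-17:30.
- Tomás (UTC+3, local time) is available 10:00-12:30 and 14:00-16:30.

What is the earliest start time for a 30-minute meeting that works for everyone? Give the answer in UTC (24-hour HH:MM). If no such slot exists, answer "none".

Elena → UTC: 13:30–16:00, 19:00–19:30, 21:00–23:00.
Ulrich → UTC: 06:00–11:30, 14:30–15:30.
Wyatt → UTC: 14:00–16:30, 17:00–17:30, 18:00–18:30, 19:00–19:30, 20:30–22:00.
Keiko → UTC: 05:00–06:30, 07:00–09:00, 10:00–11:00, 11:30–12:30, 13:30–14:30.
Jamal → UTC: 06:30–08:00, 09:00–11:30, 13:00–13:30.
Tomás → UTC: 07:00–09:30, 11:00–13:30.
Elena ∩ Ulrich: 14:30–15:30.
Elena ∩ Ulrich ∩ Wyatt: 14:30–15:30.
Elena ∩ Ulrich ∩ Wyatt ∩ Keiko: (none).
Elena ∩ Ulrich ∩ Wyatt ∩ Keiko ∩ Jamal: (none).
Elena ∩ Ulrich ∩ Wyatt ∩ Keiko ∩ Jamal ∩ Tomás: (none).
Windows ≥ 30 min: (none).

none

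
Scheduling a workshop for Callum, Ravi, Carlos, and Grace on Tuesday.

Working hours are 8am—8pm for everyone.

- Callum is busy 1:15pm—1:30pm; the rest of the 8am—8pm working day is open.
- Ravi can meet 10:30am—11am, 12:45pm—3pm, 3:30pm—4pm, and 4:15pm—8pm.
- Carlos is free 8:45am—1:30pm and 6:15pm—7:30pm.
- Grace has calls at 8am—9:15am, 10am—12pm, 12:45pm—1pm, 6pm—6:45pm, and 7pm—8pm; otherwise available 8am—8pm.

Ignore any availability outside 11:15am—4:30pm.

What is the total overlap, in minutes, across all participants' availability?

Callum free within 08:00–20:00: 08:00–13:15, 13:30–20:00.
Grace free within 08:00–20:00: 09:15–10:00, 12:00–12:45, 13:00–18:00, 18:45–19:00.
Callum ∩ Ravi: 10:30–11:00, 12:45–13:15, 13:30–15:00, 15:30–16:00, 16:15–20:00.
Callum ∩ Ravi ∩ Carlos: 10:30–11:00, 12:45–13:15, 18:15–19:30.
Callum ∩ Ravi ∩ Carlos ∩ Grace: 13:00–13:15, 18:45–19:00.
Restricted to 11:15–16:30: 13:00–13:15.
Total common minutes: 15.

15 minutes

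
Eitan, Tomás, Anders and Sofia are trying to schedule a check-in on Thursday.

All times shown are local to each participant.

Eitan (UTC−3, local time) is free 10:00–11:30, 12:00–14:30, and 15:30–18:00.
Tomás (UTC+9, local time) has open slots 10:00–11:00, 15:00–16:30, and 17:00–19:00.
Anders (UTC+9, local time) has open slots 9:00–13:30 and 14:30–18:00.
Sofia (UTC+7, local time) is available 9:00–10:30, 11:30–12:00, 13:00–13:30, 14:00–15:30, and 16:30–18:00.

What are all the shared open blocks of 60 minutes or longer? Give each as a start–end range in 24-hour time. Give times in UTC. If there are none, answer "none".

Eitan → UTC: 13:00–14:30, 15:00–17:30, 18:30–21:00.
Tomás → UTC: 01:00–02:00, 06:00–07:30, 08:00–10:00.
Anders → UTC: 00:00–04:30, 05:30–09:00.
Sofia → UTC: 02:00–03:30, 04:30–05:00, 06:00–06:30, 07:00–08:30, 09:30–11:00.
Eitan ∩ Tomás: (none).
Eitan ∩ Tomás ∩ Anders: (none).
Eitan ∩ Tomás ∩ Anders ∩ Sofia: (none).
Windows ≥ 60 min: (none).

none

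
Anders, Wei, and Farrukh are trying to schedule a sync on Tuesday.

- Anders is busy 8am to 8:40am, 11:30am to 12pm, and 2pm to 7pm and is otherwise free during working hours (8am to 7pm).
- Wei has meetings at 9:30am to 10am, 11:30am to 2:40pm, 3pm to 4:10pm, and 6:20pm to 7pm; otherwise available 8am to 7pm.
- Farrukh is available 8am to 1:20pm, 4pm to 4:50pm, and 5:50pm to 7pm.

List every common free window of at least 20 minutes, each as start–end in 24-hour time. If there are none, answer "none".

08:40–09:30, 10:00–11:30

Anders free within 08:00–19:00: 08:40–11:30, 12:00–14:00.
Wei free within 08:00–19:00: 08:00–09:30, 10:00–11:30, 14:40–15:00, 16:10–18:20.
Anders ∩ Wei: 08:40–09:30, 10:00–11:30.
Anders ∩ Wei ∩ Farrukh: 08:40–09:30, 10:00–11:30.
Windows ≥ 20 min: 08:40–09:30, 10:00–11:30.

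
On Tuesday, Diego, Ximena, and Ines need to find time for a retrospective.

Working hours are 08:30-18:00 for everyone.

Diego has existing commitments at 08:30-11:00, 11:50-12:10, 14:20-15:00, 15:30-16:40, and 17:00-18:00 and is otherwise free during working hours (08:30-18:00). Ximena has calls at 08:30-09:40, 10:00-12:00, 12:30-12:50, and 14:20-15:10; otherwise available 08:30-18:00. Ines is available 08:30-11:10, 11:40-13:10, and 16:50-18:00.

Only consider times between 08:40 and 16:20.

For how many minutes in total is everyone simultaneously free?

40 minutes

Diego free within 08:30–18:00: 11:00–11:50, 12:10–14:20, 15:00–15:30, 16:40–17:00.
Ximena free within 08:30–18:00: 09:40–10:00, 12:00–12:30, 12:50–14:20, 15:10–18:00.
Diego ∩ Ximena: 12:10–12:30, 12:50–14:20, 15:10–15:30, 16:40–17:00.
Diego ∩ Ximena ∩ Ines: 12:10–12:30, 12:50–13:10, 16:50–17:00.
Restricted to 08:40–16:20: 12:10–12:30, 12:50–13:10.
Total common minutes: 20 + 20 = 40.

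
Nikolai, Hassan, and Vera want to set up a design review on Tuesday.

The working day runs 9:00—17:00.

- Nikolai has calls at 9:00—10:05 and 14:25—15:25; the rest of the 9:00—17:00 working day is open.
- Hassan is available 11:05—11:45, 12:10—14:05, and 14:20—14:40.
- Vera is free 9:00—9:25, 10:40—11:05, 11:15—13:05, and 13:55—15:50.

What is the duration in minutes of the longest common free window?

Nikolai free within 09:00–17:00: 10:05–14:25, 15:25–17:00.
Nikolai ∩ Hassan: 11:05–11:45, 12:10–14:05, 14:20–14:25.
Nikolai ∩ Hassan ∩ Vera: 11:15–11:45, 12:10–13:05, 13:55–14:05, 14:20–14:25.
Common window lengths: 30, 55, 10, 5 min; longest is 55.

55 minutes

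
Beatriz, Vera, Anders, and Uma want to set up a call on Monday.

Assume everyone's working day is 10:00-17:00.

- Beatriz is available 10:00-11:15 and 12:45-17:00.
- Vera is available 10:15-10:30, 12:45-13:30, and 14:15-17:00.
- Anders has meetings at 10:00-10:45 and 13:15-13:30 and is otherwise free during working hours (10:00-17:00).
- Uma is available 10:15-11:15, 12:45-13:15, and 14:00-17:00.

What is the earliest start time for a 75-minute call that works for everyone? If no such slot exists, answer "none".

Anders free within 10:00–17:00: 10:45–13:15, 13:30–17:00.
Beatriz ∩ Vera: 10:15–10:30, 12:45–13:30, 14:15–17:00.
Beatriz ∩ Vera ∩ Anders: 12:45–13:15, 14:15–17:00.
Beatriz ∩ Vera ∩ Anders ∩ Uma: 12:45–13:15, 14:15–17:00.
Windows ≥ 75 min: 14:15–17:00.
Earliest such window starts at 14:15.

14:15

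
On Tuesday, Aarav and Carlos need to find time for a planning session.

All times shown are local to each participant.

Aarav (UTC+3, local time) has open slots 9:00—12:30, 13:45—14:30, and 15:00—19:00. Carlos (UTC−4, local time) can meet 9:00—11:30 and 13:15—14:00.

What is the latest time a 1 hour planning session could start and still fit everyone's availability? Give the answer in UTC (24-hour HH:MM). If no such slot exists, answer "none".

14:30

Aarav → UTC: 06:00–09:30, 10:45–11:30, 12:00–16:00.
Carlos → UTC: 13:00–15:30, 17:15–18:00.
Aarav ∩ Carlos: 13:00–15:30.
Windows ≥ 60 min: 13:00–15:30.
Latest start in the last window 13:00–15:30 is 15:30 − 60 min = 14:30.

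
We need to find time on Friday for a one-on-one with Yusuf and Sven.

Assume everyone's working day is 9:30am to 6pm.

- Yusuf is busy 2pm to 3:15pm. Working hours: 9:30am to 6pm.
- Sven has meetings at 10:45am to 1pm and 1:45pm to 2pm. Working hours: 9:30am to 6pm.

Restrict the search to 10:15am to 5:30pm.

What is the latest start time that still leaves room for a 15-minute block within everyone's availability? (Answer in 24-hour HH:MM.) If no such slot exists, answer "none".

17:15

Yusuf free within 09:30–18:00: 09:30–14:00, 15:15–18:00.
Sven free within 09:30–18:00: 09:30–10:45, 13:00–13:45, 14:00–18:00.
Yusuf ∩ Sven: 09:30–10:45, 13:00–13:45, 15:15–18:00.
Restricted to 10:15–17:30: 10:15–10:45, 13:00–13:45, 15:15–17:30.
Windows ≥ 15 min: 10:15–10:45, 13:00–13:45, 15:15–17:30.
Latest start in the last window 15:15–17:30 is 17:30 − 15 min = 17:15.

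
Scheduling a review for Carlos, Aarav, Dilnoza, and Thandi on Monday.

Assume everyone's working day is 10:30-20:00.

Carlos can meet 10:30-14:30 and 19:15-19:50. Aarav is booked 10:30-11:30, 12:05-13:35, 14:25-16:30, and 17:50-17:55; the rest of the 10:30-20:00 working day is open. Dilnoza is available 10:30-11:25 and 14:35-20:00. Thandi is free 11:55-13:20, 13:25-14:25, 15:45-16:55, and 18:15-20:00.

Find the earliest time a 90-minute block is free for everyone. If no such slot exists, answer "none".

Aarav free within 10:30–20:00: 11:30–12:05, 13:35–14:25, 16:30–17:50, 17:55–20:00.
Carlos ∩ Aarav: 11:30–12:05, 13:35–14:25, 19:15–19:50.
Carlos ∩ Aarav ∩ Dilnoza: 19:15–19:50.
Carlos ∩ Aarav ∩ Dilnoza ∩ Thandi: 19:15–19:50.
Windows ≥ 90 min: (none).

none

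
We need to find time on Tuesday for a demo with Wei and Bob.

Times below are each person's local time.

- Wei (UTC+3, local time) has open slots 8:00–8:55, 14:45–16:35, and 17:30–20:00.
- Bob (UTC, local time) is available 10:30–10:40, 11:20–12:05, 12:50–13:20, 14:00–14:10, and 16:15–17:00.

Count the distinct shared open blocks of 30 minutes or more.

2

Wei → UTC: 05:00–05:55, 11:45–13:35, 14:30–17:00.
Bob → UTC: 10:30–10:40, 11:20–12:05, 12:50–13:20, 14:00–14:10, 16:15–17:00.
Wei ∩ Bob: 11:45–12:05, 12:50–13:20, 16:15–17:00.
Windows ≥ 30 min: 12:50–13:20, 16:15–17:00.
That's 2 windows.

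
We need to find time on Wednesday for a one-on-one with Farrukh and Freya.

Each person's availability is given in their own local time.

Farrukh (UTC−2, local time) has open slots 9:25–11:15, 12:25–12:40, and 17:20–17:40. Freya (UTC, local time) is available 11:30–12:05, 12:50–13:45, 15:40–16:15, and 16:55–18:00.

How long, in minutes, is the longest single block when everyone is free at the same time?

35 minutes

Farrukh → UTC: 11:25–13:15, 14:25–14:40, 19:20–19:40.
Freya → UTC: 11:30–12:05, 12:50–13:45, 15:40–16:15, 16:55–18:00.
Farrukh ∩ Freya: 11:30–12:05, 12:50–13:15.
Common window lengths: 35, 25 min; longest is 35.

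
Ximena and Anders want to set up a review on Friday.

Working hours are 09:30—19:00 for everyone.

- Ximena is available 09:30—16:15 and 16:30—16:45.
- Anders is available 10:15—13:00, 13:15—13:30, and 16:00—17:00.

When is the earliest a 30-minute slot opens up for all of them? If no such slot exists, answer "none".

10:15

Ximena ∩ Anders: 10:15–13:00, 13:15–13:30, 16:00–16:15, 16:30–16:45.
Windows ≥ 30 min: 10:15–13:00.
Earliest such window starts at 10:15.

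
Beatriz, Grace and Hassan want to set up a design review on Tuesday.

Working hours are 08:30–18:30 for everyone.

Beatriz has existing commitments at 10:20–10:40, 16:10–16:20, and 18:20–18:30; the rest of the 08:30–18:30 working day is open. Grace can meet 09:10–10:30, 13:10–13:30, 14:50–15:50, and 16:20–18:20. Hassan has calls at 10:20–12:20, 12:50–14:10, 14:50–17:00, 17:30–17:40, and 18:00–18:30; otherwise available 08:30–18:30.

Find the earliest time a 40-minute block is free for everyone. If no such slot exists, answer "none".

Beatriz free within 08:30–18:30: 08:30–10:20, 10:40–16:10, 16:20–18:20.
Hassan free within 08:30–18:30: 08:30–10:20, 12:20–12:50, 14:10–14:50, 17:00–17:30, 17:40–18:00.
Beatriz ∩ Grace: 09:10–10:20, 13:10–13:30, 14:50–15:50, 16:20–18:20.
Beatriz ∩ Grace ∩ Hassan: 09:10–10:20, 17:00–17:30, 17:40–18:00.
Windows ≥ 40 min: 09:10–10:20.
Earliest such window starts at 09:10.

09:10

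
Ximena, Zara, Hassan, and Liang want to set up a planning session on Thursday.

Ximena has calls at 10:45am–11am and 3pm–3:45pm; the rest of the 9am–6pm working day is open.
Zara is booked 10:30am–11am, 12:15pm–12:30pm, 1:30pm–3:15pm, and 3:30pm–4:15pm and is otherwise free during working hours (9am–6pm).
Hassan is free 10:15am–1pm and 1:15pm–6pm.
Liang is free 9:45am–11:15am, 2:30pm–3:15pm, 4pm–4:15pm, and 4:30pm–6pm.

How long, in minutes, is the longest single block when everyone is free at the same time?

90 minutes

Ximena free within 09:00–18:00: 09:00–10:45, 11:00–15:00, 15:45–18:00.
Zara free within 09:00–18:00: 09:00–10:30, 11:00–12:15, 12:30–13:30, 15:15–15:30, 16:15–18:00.
Ximena ∩ Zara: 09:00–10:30, 11:00–12:15, 12:30–13:30, 16:15–18:00.
Ximena ∩ Zara ∩ Hassan: 10:15–10:30, 11:00–12:15, 12:30–13:00, 13:15–13:30, 16:15–18:00.
Ximena ∩ Zara ∩ Hassan ∩ Liang: 10:15–10:30, 11:00–11:15, 16:30–18:00.
Common window lengths: 15, 15, 90 min; longest is 90.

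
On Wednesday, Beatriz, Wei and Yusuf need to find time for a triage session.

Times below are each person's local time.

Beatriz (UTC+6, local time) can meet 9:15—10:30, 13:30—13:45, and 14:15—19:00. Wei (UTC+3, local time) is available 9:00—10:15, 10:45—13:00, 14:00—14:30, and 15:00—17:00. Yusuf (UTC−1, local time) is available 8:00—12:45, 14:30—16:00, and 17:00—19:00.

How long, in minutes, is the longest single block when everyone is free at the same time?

60 minutes

Beatriz → UTC: 03:15–04:30, 07:30–07:45, 08:15–13:00.
Wei → UTC: 06:00–07:15, 07:45–10:00, 11:00–11:30, 12:00–14:00.
Yusuf → UTC: 09:00–13:45, 15:30–17:00, 18:00–20:00.
Beatriz ∩ Wei: 08:15–10:00, 11:00–11:30, 12:00–13:00.
Beatriz ∩ Wei ∩ Yusuf: 09:00–10:00, 11:00–11:30, 12:00–13:00.
Common window lengths: 60, 30, 60 min; longest is 60.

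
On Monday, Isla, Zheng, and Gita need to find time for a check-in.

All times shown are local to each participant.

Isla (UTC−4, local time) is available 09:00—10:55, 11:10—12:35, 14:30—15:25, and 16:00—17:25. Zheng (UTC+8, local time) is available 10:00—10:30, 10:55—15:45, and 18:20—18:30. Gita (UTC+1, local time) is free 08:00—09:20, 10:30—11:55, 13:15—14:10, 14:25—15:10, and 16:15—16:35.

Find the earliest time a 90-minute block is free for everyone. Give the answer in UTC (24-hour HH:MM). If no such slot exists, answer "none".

none

Isla → UTC: 13:00–14:55, 15:10–16:35, 18:30–19:25, 20:00–21:25.
Zheng → UTC: 02:00–02:30, 02:55–07:45, 10:20–10:30.
Gita → UTC: 07:00–08:20, 09:30–10:55, 12:15–13:10, 13:25–14:10, 15:15–15:35.
Isla ∩ Zheng: (none).
Isla ∩ Zheng ∩ Gita: (none).
Windows ≥ 90 min: (none).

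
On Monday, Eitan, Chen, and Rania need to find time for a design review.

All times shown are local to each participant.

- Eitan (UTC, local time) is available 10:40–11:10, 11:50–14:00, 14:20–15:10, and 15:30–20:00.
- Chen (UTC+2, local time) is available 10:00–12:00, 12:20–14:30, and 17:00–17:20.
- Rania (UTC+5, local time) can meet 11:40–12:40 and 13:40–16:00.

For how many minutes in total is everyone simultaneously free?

20 minutes

Eitan → UTC: 10:40–11:10, 11:50–14:00, 14:20–15:10, 15:30–20:00.
Chen → UTC: 08:00–10:00, 10:20–12:30, 15:00–15:20.
Rania → UTC: 06:40–07:40, 08:40–11:00.
Eitan ∩ Chen: 10:40–11:10, 11:50–12:30, 15:00–15:10.
Eitan ∩ Chen ∩ Rania: 10:40–11:00.
Total common minutes: 20.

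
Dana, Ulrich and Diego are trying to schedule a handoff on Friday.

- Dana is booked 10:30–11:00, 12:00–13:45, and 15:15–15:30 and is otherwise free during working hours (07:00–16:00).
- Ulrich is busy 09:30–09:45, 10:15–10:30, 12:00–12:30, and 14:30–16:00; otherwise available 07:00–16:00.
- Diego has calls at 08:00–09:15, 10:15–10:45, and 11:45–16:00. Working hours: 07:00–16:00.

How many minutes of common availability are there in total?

150 minutes

Dana free within 07:00–16:00: 07:00–10:30, 11:00–12:00, 13:45–15:15, 15:30–16:00.
Ulrich free within 07:00–16:00: 07:00–09:30, 09:45–10:15, 10:30–12:00, 12:30–14:30.
Diego free within 07:00–16:00: 07:00–08:00, 09:15–10:15, 10:45–11:45.
Dana ∩ Ulrich: 07:00–09:30, 09:45–10:15, 11:00–12:00, 13:45–14:30.
Dana ∩ Ulrich ∩ Diego: 07:00–08:00, 09:15–09:30, 09:45–10:15, 11:00–11:45.
Total common minutes: 60 + 15 + 30 + 45 = 150.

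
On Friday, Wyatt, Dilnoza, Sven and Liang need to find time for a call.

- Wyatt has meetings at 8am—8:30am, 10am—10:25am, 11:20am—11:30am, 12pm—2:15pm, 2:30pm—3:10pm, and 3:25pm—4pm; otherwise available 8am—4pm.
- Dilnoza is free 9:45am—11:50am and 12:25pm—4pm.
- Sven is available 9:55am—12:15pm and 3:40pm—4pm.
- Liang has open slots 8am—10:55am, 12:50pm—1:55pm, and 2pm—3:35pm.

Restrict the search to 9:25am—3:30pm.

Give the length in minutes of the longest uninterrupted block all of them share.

30 minutes

Wyatt free within 08:00–16:00: 08:30–10:00, 10:25–11:20, 11:30–12:00, 14:15–14:30, 15:10–15:25.
Wyatt ∩ Dilnoza: 09:45–10:00, 10:25–11:20, 11:30–11:50, 14:15–14:30, 15:10–15:25.
Wyatt ∩ Dilnoza ∩ Sven: 09:55–10:00, 10:25–11:20, 11:30–11:50.
Wyatt ∩ Dilnoza ∩ Sven ∩ Liang: 09:55–10:00, 10:25–10:55.
Restricted to 09:25–15:30: 09:55–10:00, 10:25–10:55.
Common window lengths: 5, 30 min; longest is 30.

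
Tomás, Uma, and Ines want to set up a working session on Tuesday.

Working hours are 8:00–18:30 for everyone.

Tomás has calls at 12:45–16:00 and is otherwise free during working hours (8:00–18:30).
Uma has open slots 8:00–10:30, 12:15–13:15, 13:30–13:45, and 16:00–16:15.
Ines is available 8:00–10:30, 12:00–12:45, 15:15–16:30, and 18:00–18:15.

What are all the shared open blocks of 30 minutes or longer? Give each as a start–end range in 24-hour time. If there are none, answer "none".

08:00–10:30, 12:15–12:45

Tomás free within 08:00–18:30: 08:00–12:45, 16:00–18:30.
Tomás ∩ Uma: 08:00–10:30, 12:15–12:45, 16:00–16:15.
Tomás ∩ Uma ∩ Ines: 08:00–10:30, 12:15–12:45, 16:00–16:15.
Windows ≥ 30 min: 08:00–10:30, 12:15–12:45.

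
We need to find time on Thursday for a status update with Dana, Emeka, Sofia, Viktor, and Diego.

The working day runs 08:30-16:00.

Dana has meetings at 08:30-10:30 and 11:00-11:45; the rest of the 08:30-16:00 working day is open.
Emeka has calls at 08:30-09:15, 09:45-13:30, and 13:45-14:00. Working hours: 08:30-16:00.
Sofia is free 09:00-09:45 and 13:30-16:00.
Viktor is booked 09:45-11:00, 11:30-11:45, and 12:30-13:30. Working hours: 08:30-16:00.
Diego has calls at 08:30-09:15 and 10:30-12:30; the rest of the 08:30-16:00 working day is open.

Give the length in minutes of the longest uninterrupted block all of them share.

Dana free within 08:30–16:00: 10:30–11:00, 11:45–16:00.
Emeka free within 08:30–16:00: 09:15–09:45, 13:30–13:45, 14:00–16:00.
Viktor free within 08:30–16:00: 08:30–09:45, 11:00–11:30, 11:45–12:30, 13:30–16:00.
Diego free within 08:30–16:00: 09:15–10:30, 12:30–16:00.
Dana ∩ Emeka: 13:30–13:45, 14:00–16:00.
Dana ∩ Emeka ∩ Sofia: 13:30–13:45, 14:00–16:00.
Dana ∩ Emeka ∩ Sofia ∩ Viktor: 13:30–13:45, 14:00–16:00.
Dana ∩ Emeka ∩ Sofia ∩ Viktor ∩ Diego: 13:30–13:45, 14:00–16:00.
Common window lengths: 15, 120 min; longest is 120.

120 minutes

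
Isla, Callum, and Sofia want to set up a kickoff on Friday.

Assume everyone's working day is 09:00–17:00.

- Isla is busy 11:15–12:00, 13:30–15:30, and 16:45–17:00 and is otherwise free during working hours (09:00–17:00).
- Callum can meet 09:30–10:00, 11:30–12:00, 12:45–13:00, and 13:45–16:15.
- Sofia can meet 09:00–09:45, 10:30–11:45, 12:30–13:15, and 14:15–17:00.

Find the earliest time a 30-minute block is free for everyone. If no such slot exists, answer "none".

Isla free within 09:00–17:00: 09:00–11:15, 12:00–13:30, 15:30–16:45.
Isla ∩ Callum: 09:30–10:00, 12:45–13:00, 15:30–16:15.
Isla ∩ Callum ∩ Sofia: 09:30–09:45, 12:45–13:00, 15:30–16:15.
Windows ≥ 30 min: 15:30–16:15.
Earliest such window starts at 15:30.

15:30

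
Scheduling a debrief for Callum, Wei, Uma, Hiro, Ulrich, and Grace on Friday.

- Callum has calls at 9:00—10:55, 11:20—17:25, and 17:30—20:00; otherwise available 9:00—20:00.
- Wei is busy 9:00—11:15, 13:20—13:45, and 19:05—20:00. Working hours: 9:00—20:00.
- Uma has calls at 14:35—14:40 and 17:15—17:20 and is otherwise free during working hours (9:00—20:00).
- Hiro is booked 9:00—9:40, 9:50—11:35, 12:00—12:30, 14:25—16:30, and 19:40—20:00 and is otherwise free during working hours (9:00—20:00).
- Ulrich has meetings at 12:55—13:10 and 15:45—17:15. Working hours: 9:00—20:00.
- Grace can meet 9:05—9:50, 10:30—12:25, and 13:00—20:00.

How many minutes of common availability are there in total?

Callum free within 09:00–20:00: 10:55–11:20, 17:25–17:30.
Wei free within 09:00–20:00: 11:15–13:20, 13:45–19:05.
Uma free within 09:00–20:00: 09:00–14:35, 14:40–17:15, 17:20–20:00.
Hiro free within 09:00–20:00: 09:40–09:50, 11:35–12:00, 12:30–14:25, 16:30–19:40.
Ulrich free within 09:00–20:00: 09:00–12:55, 13:10–15:45, 17:15–20:00.
Callum ∩ Wei: 11:15–11:20, 17:25–17:30.
Callum ∩ Wei ∩ Uma: 11:15–11:20, 17:25–17:30.
Callum ∩ Wei ∩ Uma ∩ Hiro: 17:25–17:30.
Callum ∩ Wei ∩ Uma ∩ Hiro ∩ Ulrich: 17:25–17:30.
Callum ∩ Wei ∩ Uma ∩ Hiro ∩ Ulrich ∩ Grace: 17:25–17:30.
Total common minutes: 5.

5 minutes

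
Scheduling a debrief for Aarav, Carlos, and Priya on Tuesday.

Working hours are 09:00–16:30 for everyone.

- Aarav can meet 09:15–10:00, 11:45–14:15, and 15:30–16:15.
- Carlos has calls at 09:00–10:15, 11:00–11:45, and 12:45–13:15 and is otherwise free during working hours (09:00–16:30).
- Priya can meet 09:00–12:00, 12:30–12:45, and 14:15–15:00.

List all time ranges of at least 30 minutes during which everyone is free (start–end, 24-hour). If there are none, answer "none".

none

Carlos free within 09:00–16:30: 10:15–11:00, 11:45–12:45, 13:15–16:30.
Aarav ∩ Carlos: 11:45–12:45, 13:15–14:15, 15:30–16:15.
Aarav ∩ Carlos ∩ Priya: 11:45–12:00, 12:30–12:45.
Windows ≥ 30 min: (none).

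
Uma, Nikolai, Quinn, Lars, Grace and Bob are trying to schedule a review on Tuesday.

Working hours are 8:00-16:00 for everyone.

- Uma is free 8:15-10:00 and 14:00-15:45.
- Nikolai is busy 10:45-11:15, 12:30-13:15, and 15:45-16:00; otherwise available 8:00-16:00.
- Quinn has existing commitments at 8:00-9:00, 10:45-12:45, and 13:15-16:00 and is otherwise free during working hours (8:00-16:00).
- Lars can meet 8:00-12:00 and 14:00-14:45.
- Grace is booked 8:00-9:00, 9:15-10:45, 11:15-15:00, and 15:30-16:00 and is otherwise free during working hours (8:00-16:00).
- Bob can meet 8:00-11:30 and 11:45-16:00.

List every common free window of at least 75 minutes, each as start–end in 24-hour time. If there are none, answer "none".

none

Nikolai free within 08:00–16:00: 08:00–10:45, 11:15–12:30, 13:15–15:45.
Quinn free within 08:00–16:00: 09:00–10:45, 12:45–13:15.
Grace free within 08:00–16:00: 09:00–09:15, 10:45–11:15, 15:00–15:30.
Uma ∩ Nikolai: 08:15–10:00, 14:00–15:45.
Uma ∩ Nikolai ∩ Quinn: 09:00–10:00.
Uma ∩ Nikolai ∩ Quinn ∩ Lars: 09:00–10:00.
Uma ∩ Nikolai ∩ Quinn ∩ Lars ∩ Grace: 09:00–09:15.
Uma ∩ Nikolai ∩ Quinn ∩ Lars ∩ Grace ∩ Bob: 09:00–09:15.
Windows ≥ 75 min: (none).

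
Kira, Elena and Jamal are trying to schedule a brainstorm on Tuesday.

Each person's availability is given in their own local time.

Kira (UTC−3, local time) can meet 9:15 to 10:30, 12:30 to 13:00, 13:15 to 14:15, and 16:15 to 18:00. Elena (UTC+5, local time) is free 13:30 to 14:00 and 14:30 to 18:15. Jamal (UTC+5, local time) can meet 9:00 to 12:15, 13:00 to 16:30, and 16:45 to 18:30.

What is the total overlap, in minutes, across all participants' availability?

Kira → UTC: 12:15–13:30, 15:30–16:00, 16:15–17:15, 19:15–21:00.
Elena → UTC: 08:30–09:00, 09:30–13:15.
Jamal → UTC: 04:00–07:15, 08:00–11:30, 11:45–13:30.
Kira ∩ Elena: 12:15–13:15.
Kira ∩ Elena ∩ Jamal: 12:15–13:15.
Total common minutes: 60.

60 minutes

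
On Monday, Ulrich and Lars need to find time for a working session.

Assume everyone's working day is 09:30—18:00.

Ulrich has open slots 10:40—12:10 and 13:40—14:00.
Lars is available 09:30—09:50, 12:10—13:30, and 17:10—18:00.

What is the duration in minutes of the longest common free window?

Ulrich ∩ Lars: (none).
No common window.

0 minutes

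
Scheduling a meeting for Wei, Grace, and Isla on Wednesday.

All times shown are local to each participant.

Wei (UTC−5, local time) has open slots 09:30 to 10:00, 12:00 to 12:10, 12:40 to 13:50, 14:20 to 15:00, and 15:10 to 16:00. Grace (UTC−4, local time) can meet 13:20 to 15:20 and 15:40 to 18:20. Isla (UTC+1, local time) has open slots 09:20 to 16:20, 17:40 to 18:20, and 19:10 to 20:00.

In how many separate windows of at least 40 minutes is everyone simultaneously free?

Wei → UTC: 14:30–15:00, 17:00–17:10, 17:40–18:50, 19:20–20:00, 20:10–21:00.
Grace → UTC: 17:20–19:20, 19:40–22:20.
Isla → UTC: 08:20–15:20, 16:40–17:20, 18:10–19:00.
Wei ∩ Grace: 17:40–18:50, 19:40–20:00, 20:10–21:00.
Wei ∩ Grace ∩ Isla: 18:10–18:50.
Windows ≥ 40 min: 18:10–18:50.
That's 1 window.

1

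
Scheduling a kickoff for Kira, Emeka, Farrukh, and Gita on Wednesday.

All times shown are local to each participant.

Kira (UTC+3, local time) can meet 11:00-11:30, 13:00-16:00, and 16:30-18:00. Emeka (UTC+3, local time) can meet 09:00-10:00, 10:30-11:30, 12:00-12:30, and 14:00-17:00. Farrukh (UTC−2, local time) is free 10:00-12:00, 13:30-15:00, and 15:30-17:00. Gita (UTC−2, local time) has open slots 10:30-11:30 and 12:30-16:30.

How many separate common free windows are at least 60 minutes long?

Kira → UTC: 08:00–08:30, 10:00–13:00, 13:30–15:00.
Emeka → UTC: 06:00–07:00, 07:30–08:30, 09:00–09:30, 11:00–14:00.
Farrukh → UTC: 12:00–14:00, 15:30–17:00, 17:30–19:00.
Gita → UTC: 12:30–13:30, 14:30–18:30.
Kira ∩ Emeka: 08:00–08:30, 11:00–13:00, 13:30–14:00.
Kira ∩ Emeka ∩ Farrukh: 12:00–13:00, 13:30–14:00.
Kira ∩ Emeka ∩ Farrukh ∩ Gita: 12:30–13:00.
Windows ≥ 60 min: (none).
That's 0 windows.

0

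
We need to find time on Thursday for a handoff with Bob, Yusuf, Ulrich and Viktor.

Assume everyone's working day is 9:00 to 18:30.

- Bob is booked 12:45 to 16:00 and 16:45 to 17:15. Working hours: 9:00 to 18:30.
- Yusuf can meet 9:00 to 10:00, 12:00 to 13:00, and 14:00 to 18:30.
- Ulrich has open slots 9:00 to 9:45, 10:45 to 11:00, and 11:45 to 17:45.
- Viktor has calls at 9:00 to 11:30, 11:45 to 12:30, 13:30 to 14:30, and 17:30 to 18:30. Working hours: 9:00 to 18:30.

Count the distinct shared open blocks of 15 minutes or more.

Bob free within 09:00–18:30: 09:00–12:45, 16:00–16:45, 17:15–18:30.
Viktor free within 09:00–18:30: 11:30–11:45, 12:30–13:30, 14:30–17:30.
Bob ∩ Yusuf: 09:00–10:00, 12:00–12:45, 16:00–16:45, 17:15–18:30.
Bob ∩ Yusuf ∩ Ulrich: 09:00–09:45, 12:00–12:45, 16:00–16:45, 17:15–17:45.
Bob ∩ Yusuf ∩ Ulrich ∩ Viktor: 12:30–12:45, 16:00–16:45, 17:15–17:30.
Windows ≥ 15 min: 12:30–12:45, 16:00–16:45, 17:15–17:30.
That's 3 windows.

3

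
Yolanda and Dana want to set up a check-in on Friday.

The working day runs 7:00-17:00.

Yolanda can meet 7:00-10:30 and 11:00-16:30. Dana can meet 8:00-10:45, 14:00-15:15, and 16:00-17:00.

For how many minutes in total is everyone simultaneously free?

255 minutes

Yolanda ∩ Dana: 08:00–10:30, 14:00–15:15, 16:00–16:30.
Total common minutes: 150 + 75 + 30 = 255.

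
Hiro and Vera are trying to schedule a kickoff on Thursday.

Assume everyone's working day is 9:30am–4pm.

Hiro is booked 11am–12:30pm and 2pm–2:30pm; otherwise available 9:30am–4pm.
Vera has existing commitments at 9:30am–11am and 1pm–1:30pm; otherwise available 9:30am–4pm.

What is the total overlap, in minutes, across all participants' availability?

Hiro free within 09:30–16:00: 09:30–11:00, 12:30–14:00, 14:30–16:00.
Vera free within 09:30–16:00: 11:00–13:00, 13:30–16:00.
Hiro ∩ Vera: 12:30–13:00, 13:30–14:00, 14:30–16:00.
Total common minutes: 30 + 30 + 90 = 150.

150 minutes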